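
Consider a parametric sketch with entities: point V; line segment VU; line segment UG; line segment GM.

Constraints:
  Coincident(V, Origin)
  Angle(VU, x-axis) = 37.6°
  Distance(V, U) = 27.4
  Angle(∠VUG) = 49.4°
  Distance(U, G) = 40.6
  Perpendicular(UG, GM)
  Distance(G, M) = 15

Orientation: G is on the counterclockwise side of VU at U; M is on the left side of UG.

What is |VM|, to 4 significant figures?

23.50

V is at the origin; VU runs at 37.6° with length 27.4, so U = 27.4·(cos 37.6°, sin 37.6°) = (21.71, 16.72). ∠VUG = 49.4°, so UG runs at 37.6° + (180° − 49.4°) = 168.2° from the x-axis; with |UG| = 40.6, G = U + 40.6·(cos 168.2°, sin 168.2°) = (-18.03, 25.02). UG ⟂ GM; with |GM| = 15.0 on the left of UG, M = G + 15.0·(-0.2045, -0.9789) = (-21.10, 10.34). Then |VM| = |M − V| = 23.50.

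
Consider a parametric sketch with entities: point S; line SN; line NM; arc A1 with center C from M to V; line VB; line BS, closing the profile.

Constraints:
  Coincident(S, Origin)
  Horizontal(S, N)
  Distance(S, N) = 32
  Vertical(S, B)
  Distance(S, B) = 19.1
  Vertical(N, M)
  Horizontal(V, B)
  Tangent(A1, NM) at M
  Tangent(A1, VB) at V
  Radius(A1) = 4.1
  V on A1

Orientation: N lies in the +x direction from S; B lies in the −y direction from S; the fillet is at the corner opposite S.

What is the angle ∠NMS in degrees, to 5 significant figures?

64.885°

S is at the origin; S and N share the same y with |SN| = 32.0 and N on the +x side, so N = (32.000, 0.0000). SB is vertical with |SB| = 19.1 and B on the −y side, so B = (0.0000, -19.100). The virtual corner opposite S is at (32.000, -19.100). The tangent condition forces CM to be normal to NM and since A1 is tangent to VB there, CV ⟂ VB, with radius 4.1, so the center C sits 4.1 in from both sides at C = (27.900, -15.000). That places the tangent points at M = (32.000, -15.000) on NM and V = (27.900, -19.100) on VB. Then cos ∠NMS = MN·MS / (|MN||MS|), giving 64.885°.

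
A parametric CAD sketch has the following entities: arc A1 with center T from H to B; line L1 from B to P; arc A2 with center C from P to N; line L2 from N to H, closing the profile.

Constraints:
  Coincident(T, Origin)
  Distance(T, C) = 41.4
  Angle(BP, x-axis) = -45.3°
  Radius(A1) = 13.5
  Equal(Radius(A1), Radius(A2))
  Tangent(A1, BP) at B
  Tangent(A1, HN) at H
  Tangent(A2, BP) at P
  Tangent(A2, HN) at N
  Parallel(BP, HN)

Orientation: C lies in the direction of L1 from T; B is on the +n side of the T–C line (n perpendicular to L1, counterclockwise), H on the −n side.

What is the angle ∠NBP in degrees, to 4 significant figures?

33.11°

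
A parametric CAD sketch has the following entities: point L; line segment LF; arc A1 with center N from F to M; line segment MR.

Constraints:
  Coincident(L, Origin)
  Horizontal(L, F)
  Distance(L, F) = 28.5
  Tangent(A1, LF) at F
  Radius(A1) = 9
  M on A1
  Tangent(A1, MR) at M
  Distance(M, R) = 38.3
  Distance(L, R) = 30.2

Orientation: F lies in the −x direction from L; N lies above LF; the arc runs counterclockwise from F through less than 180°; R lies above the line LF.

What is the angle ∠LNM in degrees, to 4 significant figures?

27.33°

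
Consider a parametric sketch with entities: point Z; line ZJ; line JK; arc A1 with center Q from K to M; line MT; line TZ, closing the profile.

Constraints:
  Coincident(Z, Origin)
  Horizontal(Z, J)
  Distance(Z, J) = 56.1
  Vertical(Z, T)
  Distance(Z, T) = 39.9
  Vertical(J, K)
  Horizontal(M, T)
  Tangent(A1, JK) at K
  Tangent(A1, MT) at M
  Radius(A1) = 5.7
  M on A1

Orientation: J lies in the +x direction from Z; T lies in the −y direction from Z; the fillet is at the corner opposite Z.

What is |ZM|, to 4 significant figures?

64.28

Z is at the origin; ZJ is horizontal with |ZJ| = 56.1 and J on the +x side, so J = (56.10, 0.000). ZT is vertical with |ZT| = 39.9 and T on the −y side, so T = (0.000, -39.90). The virtual corner opposite Z is at (56.10, -39.90). A1 meets JK tangentially, so QK is at right angles to JK and A1 meets MT tangentially, so QM is at right angles to MT, with radius 5.7, so the center Q sits 5.7 in from both sides at Q = (50.40, -34.20). That places the tangent points at K = (56.10, -34.20) on JK and M = (50.40, -39.90) on MT. Then |ZM| = |M − Z| = 64.28.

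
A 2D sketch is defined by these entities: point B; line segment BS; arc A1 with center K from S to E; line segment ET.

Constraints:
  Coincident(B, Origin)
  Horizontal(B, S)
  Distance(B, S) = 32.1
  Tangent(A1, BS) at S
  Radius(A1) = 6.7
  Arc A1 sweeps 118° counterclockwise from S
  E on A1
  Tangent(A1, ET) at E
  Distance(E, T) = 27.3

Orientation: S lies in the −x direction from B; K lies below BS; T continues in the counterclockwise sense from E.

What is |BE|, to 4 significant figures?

39.27

B is at the origin; B and S share the same y with |BS| = 32.1 and S on the −x side, so S = (-32.10, 0.000). Since A1 is tangent to BS there, KS ⟂ BS, so K = S + (0, -6.7) = (-32.10, -6.700). On A1, S sits at bearing 90° from K; a 118° counterclockwise sweep puts E at bearing 208°, so E = K + 6.7·(cos 208°, sin 208°) = (-38.02, -9.845). Then |BE| = |E − B| = 39.27.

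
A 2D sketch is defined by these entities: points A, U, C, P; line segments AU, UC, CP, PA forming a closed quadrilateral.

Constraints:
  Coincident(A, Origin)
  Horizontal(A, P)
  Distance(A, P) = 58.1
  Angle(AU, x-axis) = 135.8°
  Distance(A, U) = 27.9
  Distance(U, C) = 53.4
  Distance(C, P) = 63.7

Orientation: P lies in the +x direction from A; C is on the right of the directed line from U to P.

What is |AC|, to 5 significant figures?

29.434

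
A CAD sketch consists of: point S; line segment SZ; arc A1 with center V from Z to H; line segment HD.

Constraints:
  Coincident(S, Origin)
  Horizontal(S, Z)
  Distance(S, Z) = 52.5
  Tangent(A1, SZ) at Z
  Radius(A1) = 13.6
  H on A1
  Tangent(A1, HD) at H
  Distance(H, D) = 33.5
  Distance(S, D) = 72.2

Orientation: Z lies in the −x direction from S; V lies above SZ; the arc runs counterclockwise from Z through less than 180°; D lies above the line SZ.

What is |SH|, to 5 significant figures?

44.021

S is at the origin; SZ is horizontal with |SZ| = 52.5 and Z on the −x side, so Z = (-52.500, 0.0000). The tangent condition forces VZ to be normal to SZ, so V = Z + (0, 13.6) = (-52.500, 13.600). Since VH ⟂ HD (tangency), |VD| = √(13.6² + 33.5²) = 36.155 regardless of where H sits on A1. So D lies on both circle(S, 72.2) and circle(V, 36.155); the above-SZ intersection is D = (-52.319, 49.755). H is the foot of the tangent from D: H = (-39.873, 18.653).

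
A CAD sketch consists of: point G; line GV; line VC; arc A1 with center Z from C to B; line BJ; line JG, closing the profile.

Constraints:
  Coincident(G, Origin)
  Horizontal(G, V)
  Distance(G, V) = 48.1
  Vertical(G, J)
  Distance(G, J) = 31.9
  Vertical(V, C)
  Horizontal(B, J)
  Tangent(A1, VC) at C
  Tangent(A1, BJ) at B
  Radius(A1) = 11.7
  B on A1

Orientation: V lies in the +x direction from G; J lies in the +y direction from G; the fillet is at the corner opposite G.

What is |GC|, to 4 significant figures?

52.17

G is at the origin; GV is horizontal with |GV| = 48.1 and V on the +x side, so V = (48.10, 0.000). GJ is vertical with |GJ| = 31.9 and J on the +y side, so J = (0.000, 31.90). The virtual corner opposite G is at (48.10, 31.90). A1 meets VC tangentially, so ZC is at right angles to VC and the tangent condition forces ZB to be normal to BJ, with radius 11.7, so the center Z sits 11.7 in from both sides at Z = (36.40, 20.20). That places the tangent points at C = (48.10, 20.20) on VC and B = (36.40, 31.90) on BJ. Then |GC| = |C − G| = 52.17.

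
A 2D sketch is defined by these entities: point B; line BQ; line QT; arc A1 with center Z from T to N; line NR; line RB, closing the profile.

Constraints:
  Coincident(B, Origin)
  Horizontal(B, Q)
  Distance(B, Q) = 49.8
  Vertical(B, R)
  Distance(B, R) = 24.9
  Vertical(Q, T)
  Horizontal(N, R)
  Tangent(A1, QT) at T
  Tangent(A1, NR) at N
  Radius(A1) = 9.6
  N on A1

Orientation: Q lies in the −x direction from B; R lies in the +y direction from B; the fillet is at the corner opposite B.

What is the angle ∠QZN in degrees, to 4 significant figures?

147.9°

B is at the origin; B and Q share the same y with |BQ| = 49.8 and Q on the −x side, so Q = (-49.80, 0.000). B and R share the same x with |BR| = 24.9 and R on the +y side, so R = (0.000, 24.90). The virtual corner opposite B is at (-49.80, 24.90). Since A1 is tangent to QT there, ZT ⟂ QT and the tangent condition forces ZN to be normal to NR, with radius 9.6, so the center Z sits 9.6 in from both sides at Z = (-40.20, 15.30). That places the tangent points at T = (-49.80, 15.30) on QT and N = (-40.20, 24.90) on NR. Then cos ∠QZN = ZQ·ZN / (|ZQ||ZN|), giving 147.9°.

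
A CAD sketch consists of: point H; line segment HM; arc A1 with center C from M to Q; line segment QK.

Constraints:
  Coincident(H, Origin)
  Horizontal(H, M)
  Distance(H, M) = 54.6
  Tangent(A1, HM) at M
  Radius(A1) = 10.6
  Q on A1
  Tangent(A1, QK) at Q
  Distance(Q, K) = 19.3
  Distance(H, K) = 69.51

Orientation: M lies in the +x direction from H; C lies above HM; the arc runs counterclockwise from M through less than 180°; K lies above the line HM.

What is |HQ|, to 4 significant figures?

66.21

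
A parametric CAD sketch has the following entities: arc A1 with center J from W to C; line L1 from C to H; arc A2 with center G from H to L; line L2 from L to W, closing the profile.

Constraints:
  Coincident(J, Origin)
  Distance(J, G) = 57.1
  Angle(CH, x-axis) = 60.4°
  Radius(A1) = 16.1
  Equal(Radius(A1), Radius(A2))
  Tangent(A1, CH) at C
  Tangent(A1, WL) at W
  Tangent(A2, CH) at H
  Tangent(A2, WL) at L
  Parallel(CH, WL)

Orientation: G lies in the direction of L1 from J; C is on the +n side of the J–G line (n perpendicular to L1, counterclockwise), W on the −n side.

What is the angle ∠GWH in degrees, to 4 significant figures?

13.67°

The slot axis is L1's direction at 60.4°, so u = (cos 60.4°, sin 60.4°) = (0.4939, 0.8695) and n = (−sin 60.4°, cos 60.4°) = (-0.8695, 0.4939). J is at the origin and G lies 57.1 along u from J, so G = 57.1·u = (28.20, 49.65). Tangency of A1 to both parallel lines with radius 16.1 puts C and W at J ± 16.1·n: C = (-14.00, 7.952), W = (14.00, -7.952). Equal radii place H and L the same way about G: H = G + 16.1·n = (14.21, 57.60), L = G − 16.1·n = (42.20, 41.70). Then cos ∠GWH = WG·WH / (|WG||WH|), giving 13.67°.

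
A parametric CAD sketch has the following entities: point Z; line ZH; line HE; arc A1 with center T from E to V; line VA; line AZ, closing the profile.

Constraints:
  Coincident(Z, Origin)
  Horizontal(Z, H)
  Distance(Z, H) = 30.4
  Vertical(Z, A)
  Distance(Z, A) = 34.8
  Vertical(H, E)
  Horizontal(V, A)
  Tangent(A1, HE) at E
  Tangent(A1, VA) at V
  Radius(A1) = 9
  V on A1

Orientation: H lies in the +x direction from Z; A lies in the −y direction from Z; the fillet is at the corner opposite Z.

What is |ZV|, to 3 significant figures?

40.9

The virtual corner opposite Z is at (30.4, -34.8). Since A1 is tangent to HE there, TE ⟂ HE and tangency of A1 to VA means the radius TV is perpendicular to VA, with radius 9.0, so the center T sits 9.0 in from both sides at T = (21.4, -25.8). That places the tangent points at E = (30.4, -25.8) on HE and V = (21.4, -34.8) on VA. Then |ZV| = |V − Z| = 40.9.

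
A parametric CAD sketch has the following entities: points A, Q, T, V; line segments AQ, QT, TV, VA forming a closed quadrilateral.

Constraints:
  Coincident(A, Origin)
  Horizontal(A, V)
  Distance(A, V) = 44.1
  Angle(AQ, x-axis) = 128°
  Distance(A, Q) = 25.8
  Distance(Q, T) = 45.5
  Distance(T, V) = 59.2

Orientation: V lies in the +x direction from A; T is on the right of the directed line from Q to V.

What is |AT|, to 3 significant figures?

26.6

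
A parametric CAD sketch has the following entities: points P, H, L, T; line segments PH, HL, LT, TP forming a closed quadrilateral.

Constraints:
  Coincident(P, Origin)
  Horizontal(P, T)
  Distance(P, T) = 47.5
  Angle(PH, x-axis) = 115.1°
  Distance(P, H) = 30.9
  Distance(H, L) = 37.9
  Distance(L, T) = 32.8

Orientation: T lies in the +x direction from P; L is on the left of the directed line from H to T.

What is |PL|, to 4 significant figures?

33.89

Checks: |HL| = 37.90 ✓; |LT| = 32.80 ✓.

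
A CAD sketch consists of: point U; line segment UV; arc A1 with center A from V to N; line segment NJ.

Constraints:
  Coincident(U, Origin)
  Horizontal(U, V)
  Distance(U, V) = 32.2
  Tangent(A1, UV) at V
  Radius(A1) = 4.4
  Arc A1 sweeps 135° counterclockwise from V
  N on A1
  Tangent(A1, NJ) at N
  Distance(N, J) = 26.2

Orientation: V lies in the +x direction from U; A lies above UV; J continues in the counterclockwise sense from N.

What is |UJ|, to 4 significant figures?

30.98

On A1, V sits at bearing -90° from A; a 135° counterclockwise sweep puts N at bearing 45°, so N = A + 4.4·(cos 45°, sin 45°) = (35.31, 7.511). A1 meets NJ tangentially, so AN is at right angles to NJ, so NJ runs along (−sin 45°, cos 45°); with |NJ| = 26.2, J = (16.79, 26.04). Then |UJ| = |J − U| = 30.98.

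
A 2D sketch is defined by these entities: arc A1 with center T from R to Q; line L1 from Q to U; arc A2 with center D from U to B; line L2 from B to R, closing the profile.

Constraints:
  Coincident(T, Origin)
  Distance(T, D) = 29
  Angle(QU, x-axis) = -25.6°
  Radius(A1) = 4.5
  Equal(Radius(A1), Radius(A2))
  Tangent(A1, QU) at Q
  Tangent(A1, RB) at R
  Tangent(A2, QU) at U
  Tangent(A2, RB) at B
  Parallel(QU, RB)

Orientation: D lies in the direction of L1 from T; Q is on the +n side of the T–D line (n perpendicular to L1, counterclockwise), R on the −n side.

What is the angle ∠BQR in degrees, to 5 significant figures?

72.759°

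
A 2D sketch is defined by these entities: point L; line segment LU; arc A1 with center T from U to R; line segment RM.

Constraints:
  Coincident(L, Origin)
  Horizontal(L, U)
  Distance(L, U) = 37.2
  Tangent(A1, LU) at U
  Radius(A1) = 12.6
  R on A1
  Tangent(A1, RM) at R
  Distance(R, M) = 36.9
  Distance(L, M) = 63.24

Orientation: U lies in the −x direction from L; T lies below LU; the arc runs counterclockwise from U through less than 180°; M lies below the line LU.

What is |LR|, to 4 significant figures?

51.87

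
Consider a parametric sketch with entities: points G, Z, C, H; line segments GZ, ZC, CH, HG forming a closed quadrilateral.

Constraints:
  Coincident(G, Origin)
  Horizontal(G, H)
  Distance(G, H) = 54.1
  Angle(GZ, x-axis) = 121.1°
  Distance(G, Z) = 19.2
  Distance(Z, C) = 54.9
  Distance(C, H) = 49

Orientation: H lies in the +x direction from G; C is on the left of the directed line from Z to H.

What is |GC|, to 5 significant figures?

58.523

Checks: G = (0.00, 0.00) ✓; |ZC| = 54.90 ✓; |CH| = 49.00 ✓.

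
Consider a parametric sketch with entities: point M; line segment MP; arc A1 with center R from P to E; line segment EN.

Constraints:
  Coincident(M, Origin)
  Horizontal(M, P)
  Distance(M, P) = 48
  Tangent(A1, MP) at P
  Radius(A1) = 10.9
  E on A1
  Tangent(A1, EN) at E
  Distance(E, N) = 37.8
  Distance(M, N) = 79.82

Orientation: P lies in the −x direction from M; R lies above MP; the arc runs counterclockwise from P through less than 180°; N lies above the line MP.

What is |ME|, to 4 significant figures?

43.78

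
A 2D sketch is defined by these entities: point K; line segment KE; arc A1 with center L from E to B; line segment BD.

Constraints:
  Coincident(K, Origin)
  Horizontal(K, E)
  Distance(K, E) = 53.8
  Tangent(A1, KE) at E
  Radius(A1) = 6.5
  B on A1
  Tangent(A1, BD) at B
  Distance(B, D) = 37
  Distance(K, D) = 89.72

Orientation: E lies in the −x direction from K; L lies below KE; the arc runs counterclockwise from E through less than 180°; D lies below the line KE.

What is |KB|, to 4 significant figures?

58.13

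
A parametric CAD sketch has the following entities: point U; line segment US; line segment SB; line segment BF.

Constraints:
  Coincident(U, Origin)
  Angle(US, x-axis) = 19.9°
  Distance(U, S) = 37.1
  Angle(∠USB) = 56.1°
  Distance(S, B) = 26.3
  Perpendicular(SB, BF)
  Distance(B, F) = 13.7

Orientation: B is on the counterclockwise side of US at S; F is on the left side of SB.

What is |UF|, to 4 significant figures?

17.99

U is at the origin; US runs at 19.9° with length 37.1, so S = 37.1·(cos 19.9°, sin 19.9°) = (34.88, 12.63). ∠USB = 56.1°, so SB runs at 19.9° + (180° − 56.1°) = 143.8° from the x-axis; with |SB| = 26.3, B = S + 26.3·(cos 143.8°, sin 143.8°) = (13.66, 28.16). SB is perpendicular to BF; with |BF| = 13.7 on the left of SB, F = B + 13.7·(-0.5906, -0.8070) = (5.570, 17.11). Then |UF| = |F − U| = 17.99.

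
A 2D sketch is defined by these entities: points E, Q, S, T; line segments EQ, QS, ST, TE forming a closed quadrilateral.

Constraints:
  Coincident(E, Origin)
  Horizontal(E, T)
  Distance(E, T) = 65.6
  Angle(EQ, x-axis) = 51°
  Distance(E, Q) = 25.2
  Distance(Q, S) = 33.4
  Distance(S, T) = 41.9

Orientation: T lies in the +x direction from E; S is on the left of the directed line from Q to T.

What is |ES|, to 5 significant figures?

57.649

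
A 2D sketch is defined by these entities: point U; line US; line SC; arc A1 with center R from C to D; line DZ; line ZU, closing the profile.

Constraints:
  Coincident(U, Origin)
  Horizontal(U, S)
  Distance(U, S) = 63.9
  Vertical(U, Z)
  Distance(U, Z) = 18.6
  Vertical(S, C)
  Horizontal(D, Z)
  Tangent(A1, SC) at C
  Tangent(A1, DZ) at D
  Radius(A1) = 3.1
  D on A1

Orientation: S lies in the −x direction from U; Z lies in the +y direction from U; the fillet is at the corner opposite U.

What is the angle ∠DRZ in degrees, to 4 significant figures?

87.08°

U is at the origin; U and S share the same y with |US| = 63.9 and S on the −x side, so S = (-63.90, 0.000). UZ is vertical with |UZ| = 18.6 and Z on the +y side, so Z = (0.000, 18.60). The virtual corner opposite U is at (-63.90, 18.60). Since A1 is tangent to SC there, RC ⟂ SC and since A1 is tangent to DZ there, RD ⟂ DZ, with radius 3.1, so the center R sits 3.1 in from both sides at R = (-60.80, 15.50). That places the tangent points at C = (-63.90, 15.50) on SC and D = (-60.80, 18.60) on DZ. Then cos ∠DRZ = RD·RZ / (|RD||RZ|), giving 87.08°.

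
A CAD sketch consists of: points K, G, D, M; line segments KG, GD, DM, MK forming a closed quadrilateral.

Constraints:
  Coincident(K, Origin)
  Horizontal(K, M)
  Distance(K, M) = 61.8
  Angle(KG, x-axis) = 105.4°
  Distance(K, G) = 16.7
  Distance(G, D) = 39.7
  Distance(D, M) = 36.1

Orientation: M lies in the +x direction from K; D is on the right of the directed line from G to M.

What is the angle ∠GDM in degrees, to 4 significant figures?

128.1°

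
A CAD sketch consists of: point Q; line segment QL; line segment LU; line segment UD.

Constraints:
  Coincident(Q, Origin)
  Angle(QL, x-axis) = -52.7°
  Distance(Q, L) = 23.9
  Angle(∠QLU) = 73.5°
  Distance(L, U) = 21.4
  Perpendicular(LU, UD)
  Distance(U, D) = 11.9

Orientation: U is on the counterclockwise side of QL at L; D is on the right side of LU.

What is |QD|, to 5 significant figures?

37.758

Q is at the origin; QL runs at -52.7° with length 23.9, so L = 23.9·(cos -52.7°, sin -52.7°) = (14.483, -19.012). ∠QLU = 73.5°, so LU runs at -52.7° + (180° − 73.5°) = 53.800° from the x-axis; with |LU| = 21.4, U = L + 21.4·(cos 53.800°, sin 53.800°) = (27.122, -1.7429). LU ⟂ UD; with |UD| = 11.9 on the right of LU, D = U + 11.9·(0.80696, -0.59061) = (36.725, -8.7711). Then |QD| = |D − Q| = 37.758.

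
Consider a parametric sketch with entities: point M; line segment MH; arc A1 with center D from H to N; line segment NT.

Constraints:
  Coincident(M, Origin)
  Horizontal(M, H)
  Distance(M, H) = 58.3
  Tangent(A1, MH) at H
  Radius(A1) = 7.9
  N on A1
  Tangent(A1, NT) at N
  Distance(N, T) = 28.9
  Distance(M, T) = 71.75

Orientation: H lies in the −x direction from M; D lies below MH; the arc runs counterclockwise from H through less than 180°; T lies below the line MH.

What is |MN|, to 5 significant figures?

66.727

M is at the origin; MH is horizontal with |MH| = 58.3 and H on the −x side, so H = (-58.300, 0.0000). A1 meets MH tangentially, so DH is at right angles to MH, so D = H + (0, -7.9) = (-58.300, -7.9000). Since DN ⟂ NT (tangency), |DT| = √(7.9² + 28.9²) = 29.960 regardless of where N sits on A1. So T lies on both circle(M, 71.75) and circle(D, 29.960); the below-MH intersection is T = (-61.025, -37.736). N is the foot of the tangent from T: N = (-66.078, -9.2814).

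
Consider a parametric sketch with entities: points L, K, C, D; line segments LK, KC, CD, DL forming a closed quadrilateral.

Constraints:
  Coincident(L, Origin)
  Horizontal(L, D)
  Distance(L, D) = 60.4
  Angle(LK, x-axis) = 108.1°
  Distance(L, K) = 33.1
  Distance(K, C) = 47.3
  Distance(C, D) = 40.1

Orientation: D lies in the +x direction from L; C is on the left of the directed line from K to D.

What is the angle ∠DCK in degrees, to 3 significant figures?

124°

L is at the origin; L and D share the same y with |LD| = 60.4 and D in +x, so D = (60.4, 0). LK runs at 108.1° with |LK| = 33.1, so K = (-10.3, 31.5). C is determined by |KC| = 47.3 and |CD| = 40.1 together: it lies at the intersection of circle(K, 47.3) and circle(D, 40.1). With |KD| = 77.4, the foot of the radical line on KD is 42.8 from K and the perpendicular offset is √(47.3² − 42.8²) = 20.2. Taking the left-of-KD solution: C = (37.0, 32.6).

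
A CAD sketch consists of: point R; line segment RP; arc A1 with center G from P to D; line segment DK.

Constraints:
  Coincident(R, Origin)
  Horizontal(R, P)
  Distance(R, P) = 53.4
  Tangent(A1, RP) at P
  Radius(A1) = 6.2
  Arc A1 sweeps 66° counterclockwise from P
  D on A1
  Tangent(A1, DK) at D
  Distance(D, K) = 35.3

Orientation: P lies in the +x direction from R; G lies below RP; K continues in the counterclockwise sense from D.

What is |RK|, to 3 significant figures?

49.0

R is at the origin; R and P share the same y with |RP| = 53.4 and P on the +x side, so P = (53.4, 0.00). Tangency of A1 to RP means the radius GP is perpendicular to RP, so G = P + (0, -6.2) = (53.4, -6.20). On A1, P sits at bearing 90° from G; a 66° counterclockwise sweep puts D at bearing 156°, so D = G + 6.2·(cos 156°, sin 156°) = (47.7, -3.68). Since A1 is tangent to DK there, GD ⟂ DK, so DK runs along (−sin 156°, cos 156°); with |DK| = 35.3, K = (33.4, -35.9). Then |RK| = |K − R| = 49.0.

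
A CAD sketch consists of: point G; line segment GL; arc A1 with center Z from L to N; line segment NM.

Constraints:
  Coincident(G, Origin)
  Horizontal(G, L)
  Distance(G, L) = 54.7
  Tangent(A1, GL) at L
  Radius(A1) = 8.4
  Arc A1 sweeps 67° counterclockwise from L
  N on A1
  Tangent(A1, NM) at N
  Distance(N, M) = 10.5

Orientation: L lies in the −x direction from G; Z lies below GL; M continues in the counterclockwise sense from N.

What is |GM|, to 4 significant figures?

68.16

G is at the origin; G and L share the same y with |GL| = 54.7 and L on the −x side, so L = (-54.70, 0.000). A1 meets GL tangentially, so ZL is at right angles to GL, so Z = L + (0, -8.4) = (-54.70, -8.400). On A1, L sits at bearing 90° from Z; a 67° counterclockwise sweep puts N at bearing 157°, so N = Z + 8.4·(cos 157°, sin 157°) = (-62.43, -5.118). Tangency of A1 to NM means the radius ZN is perpendicular to NM, so NM runs along (−sin 157°, cos 157°); with |NM| = 10.5, M = (-66.53, -14.78). Then |GM| = |M − G| = 68.16.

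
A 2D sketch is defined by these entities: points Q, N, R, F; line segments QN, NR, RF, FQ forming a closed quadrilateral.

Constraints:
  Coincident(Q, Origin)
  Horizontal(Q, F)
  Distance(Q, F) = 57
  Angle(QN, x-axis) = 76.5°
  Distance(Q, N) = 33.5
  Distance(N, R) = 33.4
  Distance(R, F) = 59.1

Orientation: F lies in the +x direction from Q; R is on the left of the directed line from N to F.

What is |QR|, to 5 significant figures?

63.578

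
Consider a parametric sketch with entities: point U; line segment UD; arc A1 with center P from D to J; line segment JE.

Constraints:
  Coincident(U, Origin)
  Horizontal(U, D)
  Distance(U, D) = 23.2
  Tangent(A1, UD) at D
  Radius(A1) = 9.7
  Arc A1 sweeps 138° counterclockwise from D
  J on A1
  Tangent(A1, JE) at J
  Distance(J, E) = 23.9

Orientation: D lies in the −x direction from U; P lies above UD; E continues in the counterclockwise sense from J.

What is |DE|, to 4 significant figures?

34.78

U is at the origin; U and D share the same y with |UD| = 23.2 and D on the −x side, so D = (-23.20, 0.000). Tangency of A1 to UD means the radius PD is perpendicular to UD, so P = D + (0, 9.7) = (-23.20, 9.700). On A1, D sits at bearing -90° from P; a 138° counterclockwise sweep puts J at bearing 48°, so J = P + 9.7·(cos 48°, sin 48°) = (-16.71, 16.91). Since A1 is tangent to JE there, PJ ⟂ JE, so JE runs along (−sin 48°, cos 48°); with |JE| = 23.9, E = (-34.47, 32.90). Then |DE| = |E − D| = 34.78.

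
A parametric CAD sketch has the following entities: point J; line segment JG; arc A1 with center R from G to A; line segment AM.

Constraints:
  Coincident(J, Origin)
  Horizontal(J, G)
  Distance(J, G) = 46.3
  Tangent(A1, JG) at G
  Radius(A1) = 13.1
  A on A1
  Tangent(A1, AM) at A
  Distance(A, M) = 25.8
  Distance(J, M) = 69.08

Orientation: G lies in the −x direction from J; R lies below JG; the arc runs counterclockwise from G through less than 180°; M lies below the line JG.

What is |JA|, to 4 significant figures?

61.10

J is at the origin; J and G share the same y with |JG| = 46.3 and G on the −x side, so G = (-46.30, 0.000). The tangent condition forces RG to be normal to JG, so R = G + (0, -13.1) = (-46.30, -13.10). Since RA ⟂ AM (tangency), |RM| = √(13.1² + 25.8²) = 28.94 regardless of where A sits on A1. So M lies on both circle(J, 69.08) and circle(R, 28.94); the below-JG intersection is M = (-56.08, -40.33). A is the foot of the tangent from M: A = (-59.30, -14.73).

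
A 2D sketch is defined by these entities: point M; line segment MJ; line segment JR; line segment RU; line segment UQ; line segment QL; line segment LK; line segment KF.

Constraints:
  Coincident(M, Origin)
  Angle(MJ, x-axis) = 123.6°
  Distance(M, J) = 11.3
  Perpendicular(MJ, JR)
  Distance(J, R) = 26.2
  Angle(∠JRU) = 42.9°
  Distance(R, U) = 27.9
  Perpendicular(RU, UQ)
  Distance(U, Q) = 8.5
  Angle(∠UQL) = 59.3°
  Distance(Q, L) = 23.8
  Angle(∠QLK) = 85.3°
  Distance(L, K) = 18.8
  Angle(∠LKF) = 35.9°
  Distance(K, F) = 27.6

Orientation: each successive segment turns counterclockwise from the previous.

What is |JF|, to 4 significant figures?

9.232

∠QLK = 85.3° gives LK at -63.90° from the x-axis; with |LK| = 18.8, K = (-13.06, -26.77). ∠LKF = 35.9° gives KF at 80.20° from the x-axis; with |KF| = 27.6, F = (-8.359, 0.4230). Then |JF| = |F − J| = 9.232.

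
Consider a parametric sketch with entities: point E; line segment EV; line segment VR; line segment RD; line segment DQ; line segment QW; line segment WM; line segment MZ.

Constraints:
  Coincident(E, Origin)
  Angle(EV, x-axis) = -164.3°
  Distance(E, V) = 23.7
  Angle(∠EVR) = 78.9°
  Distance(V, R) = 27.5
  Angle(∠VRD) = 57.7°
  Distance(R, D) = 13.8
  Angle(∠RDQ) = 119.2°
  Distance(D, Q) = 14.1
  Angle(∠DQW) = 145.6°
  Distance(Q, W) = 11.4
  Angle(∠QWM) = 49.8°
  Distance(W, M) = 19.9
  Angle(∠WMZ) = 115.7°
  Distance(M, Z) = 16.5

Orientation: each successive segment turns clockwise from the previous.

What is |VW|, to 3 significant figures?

4.97

∠RDQ = 119.2° gives DQ at -88.5° from the x-axis; with |DQ| = 14.1, Q = (-12.4, 0.488). ∠DQW = 145.6° gives QW at -123° from the x-axis; with |QW| = 11.4, W = (-18.6, -9.08). Then |VW| = |W − V| = 4.97.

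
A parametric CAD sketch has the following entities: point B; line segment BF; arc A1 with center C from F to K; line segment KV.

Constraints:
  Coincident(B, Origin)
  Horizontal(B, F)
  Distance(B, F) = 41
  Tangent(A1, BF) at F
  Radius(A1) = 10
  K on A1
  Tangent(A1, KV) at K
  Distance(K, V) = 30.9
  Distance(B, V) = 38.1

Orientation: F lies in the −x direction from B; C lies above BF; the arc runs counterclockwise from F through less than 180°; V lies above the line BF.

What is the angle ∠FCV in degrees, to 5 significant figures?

135.96°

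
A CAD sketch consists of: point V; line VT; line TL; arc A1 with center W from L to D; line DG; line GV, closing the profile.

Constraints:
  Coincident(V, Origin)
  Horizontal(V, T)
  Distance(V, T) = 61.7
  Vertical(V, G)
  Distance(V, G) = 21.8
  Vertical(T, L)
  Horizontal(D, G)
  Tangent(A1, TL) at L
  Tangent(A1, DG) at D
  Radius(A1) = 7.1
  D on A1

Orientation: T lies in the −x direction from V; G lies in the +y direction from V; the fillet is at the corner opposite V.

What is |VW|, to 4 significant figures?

56.54

V is at the origin; VT is horizontal with |VT| = 61.7 and T on the −x side, so T = (-61.70, 0.000). V and G share the same x with |VG| = 21.8 and G on the +y side, so G = (0.000, 21.80). The virtual corner opposite V is at (-61.70, 21.80). The tangent condition forces WL to be normal to TL and tangency of A1 to DG means the radius WD is perpendicular to DG, with radius 7.1, so the center W sits 7.1 in from both sides at W = (-54.60, 14.70). Then |VW| = |W − V| = 56.54.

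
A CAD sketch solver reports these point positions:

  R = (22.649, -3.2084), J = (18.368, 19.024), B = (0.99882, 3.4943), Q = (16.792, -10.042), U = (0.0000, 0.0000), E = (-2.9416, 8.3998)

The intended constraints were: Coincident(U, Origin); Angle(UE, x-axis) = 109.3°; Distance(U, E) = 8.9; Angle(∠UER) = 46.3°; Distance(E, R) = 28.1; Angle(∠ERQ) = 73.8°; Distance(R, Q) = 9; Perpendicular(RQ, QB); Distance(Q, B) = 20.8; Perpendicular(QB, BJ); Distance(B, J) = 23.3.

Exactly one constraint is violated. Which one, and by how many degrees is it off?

Perpendicular(QB, BJ) — off by 7.60°.

U = (0.00, 0.00) ✓; UE at 109.3° ✓; |UE| = 8.900 ✓; ∠UER = 46.30° ✓; |ER| = 28.10 ✓; ∠ERQ = 73.80° ✓; |RQ| = 9.000 ✓; ∠(RQ, QB) = 90.00° ✓; |QB| = 20.80 ✓; ∠(QB, BJ) = 97.60° ✗; |BJ| = 23.30 ✓.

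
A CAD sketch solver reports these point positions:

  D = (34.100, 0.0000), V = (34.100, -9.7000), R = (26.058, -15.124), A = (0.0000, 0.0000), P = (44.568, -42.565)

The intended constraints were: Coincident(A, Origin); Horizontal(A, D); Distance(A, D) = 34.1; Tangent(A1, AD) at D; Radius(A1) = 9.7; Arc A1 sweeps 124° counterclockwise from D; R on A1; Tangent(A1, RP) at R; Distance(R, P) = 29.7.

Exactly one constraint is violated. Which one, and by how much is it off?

Distance(R, P) = 29.7 — off by 3.40.

A = (0.00, 0.00) ✓; A.y = 0.00, D.y = 0.00 ✓; |AD| = 34.10 ✓; ∠(VD, DA) = 90.00° ✓; |VD| = 9.700 ✓; bearing(V→R) − bearing(V→D) = 124.0° ✓; |VR| = 9.700 ✓; ∠(VR, RP) = 90.00° ✓; |RP| = 33.10 ✗.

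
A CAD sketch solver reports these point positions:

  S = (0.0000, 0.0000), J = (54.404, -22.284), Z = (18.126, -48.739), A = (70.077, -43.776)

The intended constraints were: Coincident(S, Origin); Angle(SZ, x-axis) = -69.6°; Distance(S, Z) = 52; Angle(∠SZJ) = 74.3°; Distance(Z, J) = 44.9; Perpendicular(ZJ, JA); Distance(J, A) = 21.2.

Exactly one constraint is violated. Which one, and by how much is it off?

Distance(J, A) = 21.2 — off by 5.40.

S = (0.00, 0.00) ✓; SZ at -69.60° ✓; |SZ| = 52.00 ✓; ∠SZJ = 74.30° ✓; |ZJ| = 44.90 ✓; ∠(ZJ, JA) = 90.00° ✓; |JA| = 26.60 ✗.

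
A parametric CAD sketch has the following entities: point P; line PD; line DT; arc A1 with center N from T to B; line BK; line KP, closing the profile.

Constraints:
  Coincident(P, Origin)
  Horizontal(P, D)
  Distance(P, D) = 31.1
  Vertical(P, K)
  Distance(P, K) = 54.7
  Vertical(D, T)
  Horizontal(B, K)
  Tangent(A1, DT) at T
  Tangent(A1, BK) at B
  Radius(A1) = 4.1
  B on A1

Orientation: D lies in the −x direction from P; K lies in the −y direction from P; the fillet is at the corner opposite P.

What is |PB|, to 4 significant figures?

61.00

P is at the origin; P and D share the same y with |PD| = 31.1 and D on the −x side, so D = (-31.10, 0.000). P and K share the same x with |PK| = 54.7 and K on the −y side, so K = (0.000, -54.70). The virtual corner opposite P is at (-31.10, -54.70). The tangent condition forces NT to be normal to DT and since A1 is tangent to BK there, NB ⟂ BK, with radius 4.1, so the center N sits 4.1 in from both sides at N = (-27.00, -50.60). That places the tangent points at T = (-31.10, -50.60) on DT and B = (-27.00, -54.70) on BK. Then |PB| = |B − P| = 61.00.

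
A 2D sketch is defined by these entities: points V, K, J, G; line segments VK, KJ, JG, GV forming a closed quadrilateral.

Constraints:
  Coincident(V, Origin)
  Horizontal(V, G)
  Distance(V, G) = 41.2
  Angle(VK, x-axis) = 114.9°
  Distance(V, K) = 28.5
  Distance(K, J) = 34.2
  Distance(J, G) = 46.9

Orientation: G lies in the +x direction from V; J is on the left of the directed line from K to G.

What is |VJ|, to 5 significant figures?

45.119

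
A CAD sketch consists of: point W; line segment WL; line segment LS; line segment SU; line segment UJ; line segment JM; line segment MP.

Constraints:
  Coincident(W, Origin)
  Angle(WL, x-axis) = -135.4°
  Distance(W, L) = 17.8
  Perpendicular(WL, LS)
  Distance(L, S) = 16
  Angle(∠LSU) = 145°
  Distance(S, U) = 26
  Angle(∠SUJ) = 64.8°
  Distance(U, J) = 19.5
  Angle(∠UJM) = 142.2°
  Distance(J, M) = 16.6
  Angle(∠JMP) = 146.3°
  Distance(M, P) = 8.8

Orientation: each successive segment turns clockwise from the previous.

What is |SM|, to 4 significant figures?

25.35

W is at the origin; WL runs at -135.4° with length 17.8, so L = (-12.67, -12.50). WL ⟂ LS, so LS runs at 134.6°; with |LS| = 16.0, S = (-23.91, -1.106). ∠LSU = 145.0° gives SU at 99.60° from the x-axis; with |SU| = 26.0, U = (-28.24, 24.53). ∠SUJ = 64.8° gives UJ at -15.60° from the x-axis; with |UJ| = 19.5, J = (-9.463, 19.29). ∠UJM = 142.2° gives JM at -53.40° from the x-axis; with |JM| = 16.6, M = (0.4345, 5.959). Then |SM| = |M − S| = 25.35.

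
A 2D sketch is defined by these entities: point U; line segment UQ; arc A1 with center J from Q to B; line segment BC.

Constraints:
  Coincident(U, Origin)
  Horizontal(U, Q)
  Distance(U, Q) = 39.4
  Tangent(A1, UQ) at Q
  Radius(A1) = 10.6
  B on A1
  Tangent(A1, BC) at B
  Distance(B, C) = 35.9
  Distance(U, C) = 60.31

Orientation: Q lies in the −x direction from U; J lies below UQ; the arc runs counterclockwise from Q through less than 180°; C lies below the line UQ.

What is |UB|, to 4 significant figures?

51.36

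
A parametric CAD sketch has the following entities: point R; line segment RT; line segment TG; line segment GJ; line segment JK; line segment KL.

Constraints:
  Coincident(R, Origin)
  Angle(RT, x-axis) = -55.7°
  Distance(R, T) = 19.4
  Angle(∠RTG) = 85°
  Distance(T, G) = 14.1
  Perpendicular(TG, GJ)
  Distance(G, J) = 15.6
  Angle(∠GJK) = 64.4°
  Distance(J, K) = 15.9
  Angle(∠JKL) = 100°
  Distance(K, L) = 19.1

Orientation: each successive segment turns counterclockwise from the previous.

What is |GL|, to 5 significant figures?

13.347

R is at the origin; RT runs at -55.7° with length 19.4, so T = (10.932, -16.026). ∠RTG = 85.0° gives TG at 39.300° from the x-axis; with |TG| = 14.1, G = (21.844, -7.0956). The perpendicularity gives GJ at right angles to TG, so GJ runs at 129.30°; with |GJ| = 15.6, J = (11.963, 4.9763). ∠GJK = 64.4° gives JK at -115.10° from the x-axis; with |JK| = 15.9, K = (5.2180, -9.4223). ∠JKL = 100.0° gives KL at -35.100° from the x-axis; with |KL| = 19.1, L = (20.845, -20.405). Then |GL| = |L − G| = 13.347.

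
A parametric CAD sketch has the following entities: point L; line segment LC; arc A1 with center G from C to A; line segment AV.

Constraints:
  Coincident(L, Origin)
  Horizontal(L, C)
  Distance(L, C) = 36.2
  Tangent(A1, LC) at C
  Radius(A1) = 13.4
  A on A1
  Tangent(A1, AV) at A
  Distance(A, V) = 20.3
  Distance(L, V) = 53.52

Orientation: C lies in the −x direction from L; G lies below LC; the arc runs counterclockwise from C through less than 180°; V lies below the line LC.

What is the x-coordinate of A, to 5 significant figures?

-47.908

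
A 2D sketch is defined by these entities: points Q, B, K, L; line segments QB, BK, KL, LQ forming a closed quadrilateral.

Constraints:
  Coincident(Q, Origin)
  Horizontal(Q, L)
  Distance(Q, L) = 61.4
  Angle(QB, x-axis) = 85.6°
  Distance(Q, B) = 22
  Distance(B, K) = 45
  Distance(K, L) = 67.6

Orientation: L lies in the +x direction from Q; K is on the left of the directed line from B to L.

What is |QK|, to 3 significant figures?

64.9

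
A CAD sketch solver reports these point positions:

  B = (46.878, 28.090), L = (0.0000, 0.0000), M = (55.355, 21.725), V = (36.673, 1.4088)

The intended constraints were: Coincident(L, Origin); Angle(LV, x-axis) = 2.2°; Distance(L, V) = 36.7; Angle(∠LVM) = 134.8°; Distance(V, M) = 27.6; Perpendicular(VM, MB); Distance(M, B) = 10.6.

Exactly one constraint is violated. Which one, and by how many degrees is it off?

Perpendicular(VM, MB) — off by 5.70°.

L = (0.00, 0.00) ✓; LV at 2.200° ✓; |LV| = 36.70 ✓; ∠LVM = 134.8° ✓; |VM| = 27.60 ✓; ∠(VM, MB) = 95.70° ✗; |MB| = 10.60 ✓.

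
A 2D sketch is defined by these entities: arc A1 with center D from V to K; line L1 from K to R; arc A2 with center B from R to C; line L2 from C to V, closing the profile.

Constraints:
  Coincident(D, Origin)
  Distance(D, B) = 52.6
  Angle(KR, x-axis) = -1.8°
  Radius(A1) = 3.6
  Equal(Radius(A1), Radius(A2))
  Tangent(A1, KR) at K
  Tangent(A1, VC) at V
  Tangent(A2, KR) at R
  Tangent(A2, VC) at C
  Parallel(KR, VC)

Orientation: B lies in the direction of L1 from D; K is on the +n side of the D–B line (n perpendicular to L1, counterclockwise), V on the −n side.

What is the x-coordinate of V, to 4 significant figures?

-0.1131

The slot axis is L1's direction at -1.8°, so u = (cos -1.8°, sin -1.8°) = (0.9995, -0.03141) and n = (−sin -1.8°, cos -1.8°) = (0.03141, 0.9995). D is at the origin and B lies 52.6 along u from D, so B = 52.6·u = (52.57, -1.652). Tangency of A1 to both parallel lines with radius 3.6 puts K and V at D ± 3.6·n: K = (0.1131, 3.598), V = (-0.1131, -3.598). So V.x = -0.1131.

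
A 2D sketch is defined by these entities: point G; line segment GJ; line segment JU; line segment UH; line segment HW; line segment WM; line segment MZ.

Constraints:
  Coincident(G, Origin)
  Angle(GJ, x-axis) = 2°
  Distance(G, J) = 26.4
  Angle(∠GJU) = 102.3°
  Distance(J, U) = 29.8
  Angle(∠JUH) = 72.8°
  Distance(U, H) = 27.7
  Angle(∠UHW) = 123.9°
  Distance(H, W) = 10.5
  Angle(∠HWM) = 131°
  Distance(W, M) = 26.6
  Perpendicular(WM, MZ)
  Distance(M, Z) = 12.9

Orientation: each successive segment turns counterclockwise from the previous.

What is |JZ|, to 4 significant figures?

5.944

G is at the origin; GJ runs at 2.0° with length 26.4, so J = (26.38, 0.9213). ∠GJU = 102.3° gives JU at 79.70° from the x-axis; with |JU| = 29.8, U = (31.71, 30.24). ∠JUH = 72.8° gives UH at -173.1° from the x-axis; with |UH| = 27.7, H = (4.213, 26.91). ∠UHW = 123.9° gives HW at -117.0° from the x-axis; with |HW| = 10.5, W = (-0.5541, 17.56). ∠HWM = 131.0° gives WM at -68.00° from the x-axis; with |WM| = 26.6, M = (9.410, -7.105). The perpendicularity gives MZ at right angles to WM, so MZ runs at 22.00°; with |MZ| = 12.9, Z = (21.37, -2.273). Then |JZ| = |Z − J| = 5.944.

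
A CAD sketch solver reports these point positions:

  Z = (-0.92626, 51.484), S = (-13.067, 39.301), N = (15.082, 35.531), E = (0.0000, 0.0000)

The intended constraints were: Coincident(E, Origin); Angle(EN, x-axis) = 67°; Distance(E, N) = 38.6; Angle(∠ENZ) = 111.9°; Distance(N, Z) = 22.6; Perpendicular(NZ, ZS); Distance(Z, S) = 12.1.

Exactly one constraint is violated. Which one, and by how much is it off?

Distance(Z, S) = 12.1 — off by 5.10.

E = (0.00, 0.00) ✓; EN at 67.00° ✓; |EN| = 38.60 ✓; ∠ENZ = 111.9° ✓; |NZ| = 22.60 ✓; ∠(NZ, ZS) = 90.00° ✓; |ZS| = 17.20 ✗.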